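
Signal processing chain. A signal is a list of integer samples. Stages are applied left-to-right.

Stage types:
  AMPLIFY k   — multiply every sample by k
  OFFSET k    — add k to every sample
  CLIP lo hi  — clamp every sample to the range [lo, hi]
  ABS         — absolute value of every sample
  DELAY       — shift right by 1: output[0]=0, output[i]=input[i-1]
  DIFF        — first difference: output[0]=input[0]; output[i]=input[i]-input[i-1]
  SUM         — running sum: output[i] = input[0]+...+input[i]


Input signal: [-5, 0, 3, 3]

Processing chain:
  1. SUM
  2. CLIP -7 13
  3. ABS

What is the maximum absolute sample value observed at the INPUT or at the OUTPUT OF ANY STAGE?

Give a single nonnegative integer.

Answer: 5

Derivation:
Input: [-5, 0, 3, 3] (max |s|=5)
Stage 1 (SUM): sum[0..0]=-5, sum[0..1]=-5, sum[0..2]=-2, sum[0..3]=1 -> [-5, -5, -2, 1] (max |s|=5)
Stage 2 (CLIP -7 13): clip(-5,-7,13)=-5, clip(-5,-7,13)=-5, clip(-2,-7,13)=-2, clip(1,-7,13)=1 -> [-5, -5, -2, 1] (max |s|=5)
Stage 3 (ABS): |-5|=5, |-5|=5, |-2|=2, |1|=1 -> [5, 5, 2, 1] (max |s|=5)
Overall max amplitude: 5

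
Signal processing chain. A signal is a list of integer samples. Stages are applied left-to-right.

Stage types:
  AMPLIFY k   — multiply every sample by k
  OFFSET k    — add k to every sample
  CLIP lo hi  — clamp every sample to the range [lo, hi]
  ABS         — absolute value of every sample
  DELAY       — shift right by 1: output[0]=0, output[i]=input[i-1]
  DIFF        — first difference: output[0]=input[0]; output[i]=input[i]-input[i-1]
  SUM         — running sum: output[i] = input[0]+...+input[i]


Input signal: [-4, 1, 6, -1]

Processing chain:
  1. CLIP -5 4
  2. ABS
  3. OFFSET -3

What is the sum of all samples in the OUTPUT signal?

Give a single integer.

Answer: -2

Derivation:
Input: [-4, 1, 6, -1]
Stage 1 (CLIP -5 4): clip(-4,-5,4)=-4, clip(1,-5,4)=1, clip(6,-5,4)=4, clip(-1,-5,4)=-1 -> [-4, 1, 4, -1]
Stage 2 (ABS): |-4|=4, |1|=1, |4|=4, |-1|=1 -> [4, 1, 4, 1]
Stage 3 (OFFSET -3): 4+-3=1, 1+-3=-2, 4+-3=1, 1+-3=-2 -> [1, -2, 1, -2]
Output sum: -2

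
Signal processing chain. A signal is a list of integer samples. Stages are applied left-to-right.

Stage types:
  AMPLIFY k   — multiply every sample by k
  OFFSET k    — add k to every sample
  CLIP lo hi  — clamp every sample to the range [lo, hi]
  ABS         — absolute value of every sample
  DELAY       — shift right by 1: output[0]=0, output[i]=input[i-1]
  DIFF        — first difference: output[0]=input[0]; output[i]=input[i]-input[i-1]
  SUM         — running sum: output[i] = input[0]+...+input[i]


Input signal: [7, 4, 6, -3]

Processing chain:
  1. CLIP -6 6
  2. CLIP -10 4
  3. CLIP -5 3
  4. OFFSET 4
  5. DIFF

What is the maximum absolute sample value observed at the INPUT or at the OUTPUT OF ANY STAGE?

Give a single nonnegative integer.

Input: [7, 4, 6, -3] (max |s|=7)
Stage 1 (CLIP -6 6): clip(7,-6,6)=6, clip(4,-6,6)=4, clip(6,-6,6)=6, clip(-3,-6,6)=-3 -> [6, 4, 6, -3] (max |s|=6)
Stage 2 (CLIP -10 4): clip(6,-10,4)=4, clip(4,-10,4)=4, clip(6,-10,4)=4, clip(-3,-10,4)=-3 -> [4, 4, 4, -3] (max |s|=4)
Stage 3 (CLIP -5 3): clip(4,-5,3)=3, clip(4,-5,3)=3, clip(4,-5,3)=3, clip(-3,-5,3)=-3 -> [3, 3, 3, -3] (max |s|=3)
Stage 4 (OFFSET 4): 3+4=7, 3+4=7, 3+4=7, -3+4=1 -> [7, 7, 7, 1] (max |s|=7)
Stage 5 (DIFF): s[0]=7, 7-7=0, 7-7=0, 1-7=-6 -> [7, 0, 0, -6] (max |s|=7)
Overall max amplitude: 7

Answer: 7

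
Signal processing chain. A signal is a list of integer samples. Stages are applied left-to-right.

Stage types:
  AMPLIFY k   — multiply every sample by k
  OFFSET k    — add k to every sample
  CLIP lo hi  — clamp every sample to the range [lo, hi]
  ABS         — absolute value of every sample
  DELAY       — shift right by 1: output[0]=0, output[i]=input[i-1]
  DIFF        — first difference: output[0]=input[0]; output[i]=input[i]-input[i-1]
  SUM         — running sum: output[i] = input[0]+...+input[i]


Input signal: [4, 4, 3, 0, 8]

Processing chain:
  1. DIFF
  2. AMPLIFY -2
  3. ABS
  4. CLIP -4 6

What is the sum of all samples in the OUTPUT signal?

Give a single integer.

Answer: 20

Derivation:
Input: [4, 4, 3, 0, 8]
Stage 1 (DIFF): s[0]=4, 4-4=0, 3-4=-1, 0-3=-3, 8-0=8 -> [4, 0, -1, -3, 8]
Stage 2 (AMPLIFY -2): 4*-2=-8, 0*-2=0, -1*-2=2, -3*-2=6, 8*-2=-16 -> [-8, 0, 2, 6, -16]
Stage 3 (ABS): |-8|=8, |0|=0, |2|=2, |6|=6, |-16|=16 -> [8, 0, 2, 6, 16]
Stage 4 (CLIP -4 6): clip(8,-4,6)=6, clip(0,-4,6)=0, clip(2,-4,6)=2, clip(6,-4,6)=6, clip(16,-4,6)=6 -> [6, 0, 2, 6, 6]
Output sum: 20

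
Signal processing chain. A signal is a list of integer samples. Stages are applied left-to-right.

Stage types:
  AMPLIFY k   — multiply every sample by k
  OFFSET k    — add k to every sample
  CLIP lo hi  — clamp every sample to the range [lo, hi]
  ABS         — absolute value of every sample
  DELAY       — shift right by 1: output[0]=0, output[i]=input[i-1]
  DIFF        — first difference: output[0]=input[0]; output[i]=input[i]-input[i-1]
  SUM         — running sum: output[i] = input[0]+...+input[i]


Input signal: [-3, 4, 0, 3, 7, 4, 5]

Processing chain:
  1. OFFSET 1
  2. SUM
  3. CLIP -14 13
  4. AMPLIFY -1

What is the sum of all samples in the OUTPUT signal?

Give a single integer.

Input: [-3, 4, 0, 3, 7, 4, 5]
Stage 1 (OFFSET 1): -3+1=-2, 4+1=5, 0+1=1, 3+1=4, 7+1=8, 4+1=5, 5+1=6 -> [-2, 5, 1, 4, 8, 5, 6]
Stage 2 (SUM): sum[0..0]=-2, sum[0..1]=3, sum[0..2]=4, sum[0..3]=8, sum[0..4]=16, sum[0..5]=21, sum[0..6]=27 -> [-2, 3, 4, 8, 16, 21, 27]
Stage 3 (CLIP -14 13): clip(-2,-14,13)=-2, clip(3,-14,13)=3, clip(4,-14,13)=4, clip(8,-14,13)=8, clip(16,-14,13)=13, clip(21,-14,13)=13, clip(27,-14,13)=13 -> [-2, 3, 4, 8, 13, 13, 13]
Stage 4 (AMPLIFY -1): -2*-1=2, 3*-1=-3, 4*-1=-4, 8*-1=-8, 13*-1=-13, 13*-1=-13, 13*-1=-13 -> [2, -3, -4, -8, -13, -13, -13]
Output sum: -52

Answer: -52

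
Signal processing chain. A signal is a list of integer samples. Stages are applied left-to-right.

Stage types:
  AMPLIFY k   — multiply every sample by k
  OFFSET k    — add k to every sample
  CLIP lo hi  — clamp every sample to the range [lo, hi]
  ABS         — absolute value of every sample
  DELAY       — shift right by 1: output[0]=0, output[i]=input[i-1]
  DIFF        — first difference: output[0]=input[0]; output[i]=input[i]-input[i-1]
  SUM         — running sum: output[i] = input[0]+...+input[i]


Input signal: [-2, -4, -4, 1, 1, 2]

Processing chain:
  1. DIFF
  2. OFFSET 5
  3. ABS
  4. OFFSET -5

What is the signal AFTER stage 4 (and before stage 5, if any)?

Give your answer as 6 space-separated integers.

Answer: -2 -2 0 5 0 1

Derivation:
Input: [-2, -4, -4, 1, 1, 2]
Stage 1 (DIFF): s[0]=-2, -4--2=-2, -4--4=0, 1--4=5, 1-1=0, 2-1=1 -> [-2, -2, 0, 5, 0, 1]
Stage 2 (OFFSET 5): -2+5=3, -2+5=3, 0+5=5, 5+5=10, 0+5=5, 1+5=6 -> [3, 3, 5, 10, 5, 6]
Stage 3 (ABS): |3|=3, |3|=3, |5|=5, |10|=10, |5|=5, |6|=6 -> [3, 3, 5, 10, 5, 6]
Stage 4 (OFFSET -5): 3+-5=-2, 3+-5=-2, 5+-5=0, 10+-5=5, 5+-5=0, 6+-5=1 -> [-2, -2, 0, 5, 0, 1]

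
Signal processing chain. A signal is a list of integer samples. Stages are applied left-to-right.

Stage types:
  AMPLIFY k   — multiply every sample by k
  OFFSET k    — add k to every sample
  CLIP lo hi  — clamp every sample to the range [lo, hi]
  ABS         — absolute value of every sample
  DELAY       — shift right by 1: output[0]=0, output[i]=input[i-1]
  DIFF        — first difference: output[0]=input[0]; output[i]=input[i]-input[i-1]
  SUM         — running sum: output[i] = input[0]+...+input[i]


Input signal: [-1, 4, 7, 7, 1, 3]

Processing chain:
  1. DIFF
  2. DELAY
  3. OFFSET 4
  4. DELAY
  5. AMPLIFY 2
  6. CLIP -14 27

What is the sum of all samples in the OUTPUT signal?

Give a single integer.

Input: [-1, 4, 7, 7, 1, 3]
Stage 1 (DIFF): s[0]=-1, 4--1=5, 7-4=3, 7-7=0, 1-7=-6, 3-1=2 -> [-1, 5, 3, 0, -6, 2]
Stage 2 (DELAY): [0, -1, 5, 3, 0, -6] = [0, -1, 5, 3, 0, -6] -> [0, -1, 5, 3, 0, -6]
Stage 3 (OFFSET 4): 0+4=4, -1+4=3, 5+4=9, 3+4=7, 0+4=4, -6+4=-2 -> [4, 3, 9, 7, 4, -2]
Stage 4 (DELAY): [0, 4, 3, 9, 7, 4] = [0, 4, 3, 9, 7, 4] -> [0, 4, 3, 9, 7, 4]
Stage 5 (AMPLIFY 2): 0*2=0, 4*2=8, 3*2=6, 9*2=18, 7*2=14, 4*2=8 -> [0, 8, 6, 18, 14, 8]
Stage 6 (CLIP -14 27): clip(0,-14,27)=0, clip(8,-14,27)=8, clip(6,-14,27)=6, clip(18,-14,27)=18, clip(14,-14,27)=14, clip(8,-14,27)=8 -> [0, 8, 6, 18, 14, 8]
Output sum: 54

Answer: 54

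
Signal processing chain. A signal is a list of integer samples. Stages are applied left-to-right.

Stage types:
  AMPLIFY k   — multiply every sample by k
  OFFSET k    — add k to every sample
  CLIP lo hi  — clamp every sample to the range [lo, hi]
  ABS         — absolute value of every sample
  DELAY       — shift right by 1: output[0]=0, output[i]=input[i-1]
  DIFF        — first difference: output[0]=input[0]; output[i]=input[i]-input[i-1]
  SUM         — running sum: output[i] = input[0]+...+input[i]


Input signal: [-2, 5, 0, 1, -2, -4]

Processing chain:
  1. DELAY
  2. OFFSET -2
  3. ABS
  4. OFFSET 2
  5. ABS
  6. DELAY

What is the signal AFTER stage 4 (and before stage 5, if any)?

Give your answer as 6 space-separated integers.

Answer: 4 6 5 4 3 6

Derivation:
Input: [-2, 5, 0, 1, -2, -4]
Stage 1 (DELAY): [0, -2, 5, 0, 1, -2] = [0, -2, 5, 0, 1, -2] -> [0, -2, 5, 0, 1, -2]
Stage 2 (OFFSET -2): 0+-2=-2, -2+-2=-4, 5+-2=3, 0+-2=-2, 1+-2=-1, -2+-2=-4 -> [-2, -4, 3, -2, -1, -4]
Stage 3 (ABS): |-2|=2, |-4|=4, |3|=3, |-2|=2, |-1|=1, |-4|=4 -> [2, 4, 3, 2, 1, 4]
Stage 4 (OFFSET 2): 2+2=4, 4+2=6, 3+2=5, 2+2=4, 1+2=3, 4+2=6 -> [4, 6, 5, 4, 3, 6]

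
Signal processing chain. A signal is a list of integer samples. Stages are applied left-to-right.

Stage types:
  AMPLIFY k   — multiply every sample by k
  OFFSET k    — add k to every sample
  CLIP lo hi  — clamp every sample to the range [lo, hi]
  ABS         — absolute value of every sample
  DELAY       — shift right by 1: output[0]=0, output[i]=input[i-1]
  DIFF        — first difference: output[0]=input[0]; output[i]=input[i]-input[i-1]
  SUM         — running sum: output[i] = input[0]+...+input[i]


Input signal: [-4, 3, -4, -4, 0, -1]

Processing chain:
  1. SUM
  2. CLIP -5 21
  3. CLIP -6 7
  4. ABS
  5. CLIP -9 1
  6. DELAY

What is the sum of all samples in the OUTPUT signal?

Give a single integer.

Input: [-4, 3, -4, -4, 0, -1]
Stage 1 (SUM): sum[0..0]=-4, sum[0..1]=-1, sum[0..2]=-5, sum[0..3]=-9, sum[0..4]=-9, sum[0..5]=-10 -> [-4, -1, -5, -9, -9, -10]
Stage 2 (CLIP -5 21): clip(-4,-5,21)=-4, clip(-1,-5,21)=-1, clip(-5,-5,21)=-5, clip(-9,-5,21)=-5, clip(-9,-5,21)=-5, clip(-10,-5,21)=-5 -> [-4, -1, -5, -5, -5, -5]
Stage 3 (CLIP -6 7): clip(-4,-6,7)=-4, clip(-1,-6,7)=-1, clip(-5,-6,7)=-5, clip(-5,-6,7)=-5, clip(-5,-6,7)=-5, clip(-5,-6,7)=-5 -> [-4, -1, -5, -5, -5, -5]
Stage 4 (ABS): |-4|=4, |-1|=1, |-5|=5, |-5|=5, |-5|=5, |-5|=5 -> [4, 1, 5, 5, 5, 5]
Stage 5 (CLIP -9 1): clip(4,-9,1)=1, clip(1,-9,1)=1, clip(5,-9,1)=1, clip(5,-9,1)=1, clip(5,-9,1)=1, clip(5,-9,1)=1 -> [1, 1, 1, 1, 1, 1]
Stage 6 (DELAY): [0, 1, 1, 1, 1, 1] = [0, 1, 1, 1, 1, 1] -> [0, 1, 1, 1, 1, 1]
Output sum: 5

Answer: 5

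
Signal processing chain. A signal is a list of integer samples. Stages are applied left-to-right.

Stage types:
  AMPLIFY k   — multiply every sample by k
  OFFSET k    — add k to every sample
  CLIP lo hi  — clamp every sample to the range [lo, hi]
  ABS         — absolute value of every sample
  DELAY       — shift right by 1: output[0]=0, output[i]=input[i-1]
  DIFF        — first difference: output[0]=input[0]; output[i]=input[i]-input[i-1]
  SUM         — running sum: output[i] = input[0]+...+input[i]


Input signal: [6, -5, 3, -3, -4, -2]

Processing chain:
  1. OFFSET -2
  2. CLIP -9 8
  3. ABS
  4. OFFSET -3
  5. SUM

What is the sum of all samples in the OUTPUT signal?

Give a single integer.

Input: [6, -5, 3, -3, -4, -2]
Stage 1 (OFFSET -2): 6+-2=4, -5+-2=-7, 3+-2=1, -3+-2=-5, -4+-2=-6, -2+-2=-4 -> [4, -7, 1, -5, -6, -4]
Stage 2 (CLIP -9 8): clip(4,-9,8)=4, clip(-7,-9,8)=-7, clip(1,-9,8)=1, clip(-5,-9,8)=-5, clip(-6,-9,8)=-6, clip(-4,-9,8)=-4 -> [4, -7, 1, -5, -6, -4]
Stage 3 (ABS): |4|=4, |-7|=7, |1|=1, |-5|=5, |-6|=6, |-4|=4 -> [4, 7, 1, 5, 6, 4]
Stage 4 (OFFSET -3): 4+-3=1, 7+-3=4, 1+-3=-2, 5+-3=2, 6+-3=3, 4+-3=1 -> [1, 4, -2, 2, 3, 1]
Stage 5 (SUM): sum[0..0]=1, sum[0..1]=5, sum[0..2]=3, sum[0..3]=5, sum[0..4]=8, sum[0..5]=9 -> [1, 5, 3, 5, 8, 9]
Output sum: 31

Answer: 31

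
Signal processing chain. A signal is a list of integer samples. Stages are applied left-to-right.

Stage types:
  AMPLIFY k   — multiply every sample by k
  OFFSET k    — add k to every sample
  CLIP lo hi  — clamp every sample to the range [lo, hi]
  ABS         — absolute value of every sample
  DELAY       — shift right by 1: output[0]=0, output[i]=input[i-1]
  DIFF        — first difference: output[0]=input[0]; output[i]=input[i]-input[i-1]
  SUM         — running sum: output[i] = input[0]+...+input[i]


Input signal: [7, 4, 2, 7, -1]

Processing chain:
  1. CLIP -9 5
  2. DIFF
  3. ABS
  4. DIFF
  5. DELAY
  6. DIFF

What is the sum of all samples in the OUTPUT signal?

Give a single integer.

Input: [7, 4, 2, 7, -1]
Stage 1 (CLIP -9 5): clip(7,-9,5)=5, clip(4,-9,5)=4, clip(2,-9,5)=2, clip(7,-9,5)=5, clip(-1,-9,5)=-1 -> [5, 4, 2, 5, -1]
Stage 2 (DIFF): s[0]=5, 4-5=-1, 2-4=-2, 5-2=3, -1-5=-6 -> [5, -1, -2, 3, -6]
Stage 3 (ABS): |5|=5, |-1|=1, |-2|=2, |3|=3, |-6|=6 -> [5, 1, 2, 3, 6]
Stage 4 (DIFF): s[0]=5, 1-5=-4, 2-1=1, 3-2=1, 6-3=3 -> [5, -4, 1, 1, 3]
Stage 5 (DELAY): [0, 5, -4, 1, 1] = [0, 5, -4, 1, 1] -> [0, 5, -4, 1, 1]
Stage 6 (DIFF): s[0]=0, 5-0=5, -4-5=-9, 1--4=5, 1-1=0 -> [0, 5, -9, 5, 0]
Output sum: 1

Answer: 1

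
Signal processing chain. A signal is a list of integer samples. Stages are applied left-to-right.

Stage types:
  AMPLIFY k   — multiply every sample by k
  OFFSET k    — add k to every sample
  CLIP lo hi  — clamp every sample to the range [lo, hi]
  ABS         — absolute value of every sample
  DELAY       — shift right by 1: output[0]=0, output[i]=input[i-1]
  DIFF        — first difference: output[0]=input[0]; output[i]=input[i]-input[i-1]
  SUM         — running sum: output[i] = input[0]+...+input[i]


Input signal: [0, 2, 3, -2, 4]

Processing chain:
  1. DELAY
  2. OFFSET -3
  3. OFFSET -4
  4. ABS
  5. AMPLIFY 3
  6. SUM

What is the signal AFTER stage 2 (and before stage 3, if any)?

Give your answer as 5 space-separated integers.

Input: [0, 2, 3, -2, 4]
Stage 1 (DELAY): [0, 0, 2, 3, -2] = [0, 0, 2, 3, -2] -> [0, 0, 2, 3, -2]
Stage 2 (OFFSET -3): 0+-3=-3, 0+-3=-3, 2+-3=-1, 3+-3=0, -2+-3=-5 -> [-3, -3, -1, 0, -5]

Answer: -3 -3 -1 0 -5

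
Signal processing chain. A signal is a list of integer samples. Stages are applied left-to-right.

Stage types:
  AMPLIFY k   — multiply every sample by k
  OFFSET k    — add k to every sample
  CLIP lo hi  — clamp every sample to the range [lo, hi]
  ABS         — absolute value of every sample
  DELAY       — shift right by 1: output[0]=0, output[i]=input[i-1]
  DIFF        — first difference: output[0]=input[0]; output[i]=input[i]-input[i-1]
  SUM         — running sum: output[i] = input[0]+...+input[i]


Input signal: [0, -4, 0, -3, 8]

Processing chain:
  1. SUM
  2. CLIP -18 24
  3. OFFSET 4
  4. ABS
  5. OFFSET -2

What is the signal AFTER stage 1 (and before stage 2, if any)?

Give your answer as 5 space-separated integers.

Input: [0, -4, 0, -3, 8]
Stage 1 (SUM): sum[0..0]=0, sum[0..1]=-4, sum[0..2]=-4, sum[0..3]=-7, sum[0..4]=1 -> [0, -4, -4, -7, 1]

Answer: 0 -4 -4 -7 1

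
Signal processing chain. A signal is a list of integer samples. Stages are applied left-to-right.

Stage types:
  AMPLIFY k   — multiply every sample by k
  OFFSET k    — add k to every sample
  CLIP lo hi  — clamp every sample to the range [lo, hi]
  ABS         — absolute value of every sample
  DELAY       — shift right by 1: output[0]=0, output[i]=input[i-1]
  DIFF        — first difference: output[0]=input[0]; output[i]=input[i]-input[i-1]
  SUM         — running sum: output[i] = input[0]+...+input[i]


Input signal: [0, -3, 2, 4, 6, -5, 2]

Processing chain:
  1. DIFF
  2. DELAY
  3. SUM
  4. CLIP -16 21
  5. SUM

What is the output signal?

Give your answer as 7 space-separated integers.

Input: [0, -3, 2, 4, 6, -5, 2]
Stage 1 (DIFF): s[0]=0, -3-0=-3, 2--3=5, 4-2=2, 6-4=2, -5-6=-11, 2--5=7 -> [0, -3, 5, 2, 2, -11, 7]
Stage 2 (DELAY): [0, 0, -3, 5, 2, 2, -11] = [0, 0, -3, 5, 2, 2, -11] -> [0, 0, -3, 5, 2, 2, -11]
Stage 3 (SUM): sum[0..0]=0, sum[0..1]=0, sum[0..2]=-3, sum[0..3]=2, sum[0..4]=4, sum[0..5]=6, sum[0..6]=-5 -> [0, 0, -3, 2, 4, 6, -5]
Stage 4 (CLIP -16 21): clip(0,-16,21)=0, clip(0,-16,21)=0, clip(-3,-16,21)=-3, clip(2,-16,21)=2, clip(4,-16,21)=4, clip(6,-16,21)=6, clip(-5,-16,21)=-5 -> [0, 0, -3, 2, 4, 6, -5]
Stage 5 (SUM): sum[0..0]=0, sum[0..1]=0, sum[0..2]=-3, sum[0..3]=-1, sum[0..4]=3, sum[0..5]=9, sum[0..6]=4 -> [0, 0, -3, -1, 3, 9, 4]

Answer: 0 0 -3 -1 3 9 4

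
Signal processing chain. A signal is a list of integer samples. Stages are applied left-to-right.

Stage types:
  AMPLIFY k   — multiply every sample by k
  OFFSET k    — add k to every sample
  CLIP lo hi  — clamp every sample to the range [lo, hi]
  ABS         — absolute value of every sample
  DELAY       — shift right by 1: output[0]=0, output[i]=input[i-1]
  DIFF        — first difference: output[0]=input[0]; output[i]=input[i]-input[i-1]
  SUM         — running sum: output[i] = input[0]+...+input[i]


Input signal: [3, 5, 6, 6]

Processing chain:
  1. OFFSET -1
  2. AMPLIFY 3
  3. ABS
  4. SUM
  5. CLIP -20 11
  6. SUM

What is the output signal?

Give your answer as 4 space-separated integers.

Answer: 6 17 28 39

Derivation:
Input: [3, 5, 6, 6]
Stage 1 (OFFSET -1): 3+-1=2, 5+-1=4, 6+-1=5, 6+-1=5 -> [2, 4, 5, 5]
Stage 2 (AMPLIFY 3): 2*3=6, 4*3=12, 5*3=15, 5*3=15 -> [6, 12, 15, 15]
Stage 3 (ABS): |6|=6, |12|=12, |15|=15, |15|=15 -> [6, 12, 15, 15]
Stage 4 (SUM): sum[0..0]=6, sum[0..1]=18, sum[0..2]=33, sum[0..3]=48 -> [6, 18, 33, 48]
Stage 5 (CLIP -20 11): clip(6,-20,11)=6, clip(18,-20,11)=11, clip(33,-20,11)=11, clip(48,-20,11)=11 -> [6, 11, 11, 11]
Stage 6 (SUM): sum[0..0]=6, sum[0..1]=17, sum[0..2]=28, sum[0..3]=39 -> [6, 17, 28, 39]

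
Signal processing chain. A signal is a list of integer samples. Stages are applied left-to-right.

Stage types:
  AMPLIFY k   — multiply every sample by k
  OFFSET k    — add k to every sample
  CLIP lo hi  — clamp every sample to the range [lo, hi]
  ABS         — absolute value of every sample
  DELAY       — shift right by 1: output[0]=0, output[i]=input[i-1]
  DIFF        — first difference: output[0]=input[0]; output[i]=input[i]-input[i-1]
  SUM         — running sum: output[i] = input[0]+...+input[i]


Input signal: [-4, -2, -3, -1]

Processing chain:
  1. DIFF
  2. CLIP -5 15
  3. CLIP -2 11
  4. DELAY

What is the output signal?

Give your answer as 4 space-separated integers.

Input: [-4, -2, -3, -1]
Stage 1 (DIFF): s[0]=-4, -2--4=2, -3--2=-1, -1--3=2 -> [-4, 2, -1, 2]
Stage 2 (CLIP -5 15): clip(-4,-5,15)=-4, clip(2,-5,15)=2, clip(-1,-5,15)=-1, clip(2,-5,15)=2 -> [-4, 2, -1, 2]
Stage 3 (CLIP -2 11): clip(-4,-2,11)=-2, clip(2,-2,11)=2, clip(-1,-2,11)=-1, clip(2,-2,11)=2 -> [-2, 2, -1, 2]
Stage 4 (DELAY): [0, -2, 2, -1] = [0, -2, 2, -1] -> [0, -2, 2, -1]

Answer: 0 -2 2 -1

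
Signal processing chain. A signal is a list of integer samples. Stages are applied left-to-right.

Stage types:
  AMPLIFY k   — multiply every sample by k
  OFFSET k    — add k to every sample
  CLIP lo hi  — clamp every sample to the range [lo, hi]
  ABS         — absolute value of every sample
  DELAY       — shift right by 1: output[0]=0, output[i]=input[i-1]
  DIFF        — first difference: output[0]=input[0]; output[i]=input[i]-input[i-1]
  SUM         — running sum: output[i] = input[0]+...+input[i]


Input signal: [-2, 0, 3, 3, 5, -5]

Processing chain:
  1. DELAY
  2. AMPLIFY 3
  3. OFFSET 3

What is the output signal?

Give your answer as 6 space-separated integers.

Answer: 3 -3 3 12 12 18

Derivation:
Input: [-2, 0, 3, 3, 5, -5]
Stage 1 (DELAY): [0, -2, 0, 3, 3, 5] = [0, -2, 0, 3, 3, 5] -> [0, -2, 0, 3, 3, 5]
Stage 2 (AMPLIFY 3): 0*3=0, -2*3=-6, 0*3=0, 3*3=9, 3*3=9, 5*3=15 -> [0, -6, 0, 9, 9, 15]
Stage 3 (OFFSET 3): 0+3=3, -6+3=-3, 0+3=3, 9+3=12, 9+3=12, 15+3=18 -> [3, -3, 3, 12, 12, 18]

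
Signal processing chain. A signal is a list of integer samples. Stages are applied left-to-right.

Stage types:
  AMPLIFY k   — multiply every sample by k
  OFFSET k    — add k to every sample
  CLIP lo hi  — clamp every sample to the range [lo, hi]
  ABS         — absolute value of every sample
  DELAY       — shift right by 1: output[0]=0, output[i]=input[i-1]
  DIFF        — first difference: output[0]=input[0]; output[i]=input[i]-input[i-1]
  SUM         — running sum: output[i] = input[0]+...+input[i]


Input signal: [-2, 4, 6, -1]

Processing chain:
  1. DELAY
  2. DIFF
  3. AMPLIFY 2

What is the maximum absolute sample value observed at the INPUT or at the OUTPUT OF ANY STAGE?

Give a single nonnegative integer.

Input: [-2, 4, 6, -1] (max |s|=6)
Stage 1 (DELAY): [0, -2, 4, 6] = [0, -2, 4, 6] -> [0, -2, 4, 6] (max |s|=6)
Stage 2 (DIFF): s[0]=0, -2-0=-2, 4--2=6, 6-4=2 -> [0, -2, 6, 2] (max |s|=6)
Stage 3 (AMPLIFY 2): 0*2=0, -2*2=-4, 6*2=12, 2*2=4 -> [0, -4, 12, 4] (max |s|=12)
Overall max amplitude: 12

Answer: 12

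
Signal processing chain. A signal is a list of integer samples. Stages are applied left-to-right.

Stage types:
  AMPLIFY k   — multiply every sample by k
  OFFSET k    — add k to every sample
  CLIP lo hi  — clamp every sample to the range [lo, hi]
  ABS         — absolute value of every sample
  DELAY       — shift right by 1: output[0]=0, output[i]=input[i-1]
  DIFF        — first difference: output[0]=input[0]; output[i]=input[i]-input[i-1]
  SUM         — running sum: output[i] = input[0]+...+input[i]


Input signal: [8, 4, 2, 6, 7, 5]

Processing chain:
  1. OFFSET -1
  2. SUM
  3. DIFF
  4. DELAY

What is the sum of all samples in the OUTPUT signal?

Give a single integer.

Input: [8, 4, 2, 6, 7, 5]
Stage 1 (OFFSET -1): 8+-1=7, 4+-1=3, 2+-1=1, 6+-1=5, 7+-1=6, 5+-1=4 -> [7, 3, 1, 5, 6, 4]
Stage 2 (SUM): sum[0..0]=7, sum[0..1]=10, sum[0..2]=11, sum[0..3]=16, sum[0..4]=22, sum[0..5]=26 -> [7, 10, 11, 16, 22, 26]
Stage 3 (DIFF): s[0]=7, 10-7=3, 11-10=1, 16-11=5, 22-16=6, 26-22=4 -> [7, 3, 1, 5, 6, 4]
Stage 4 (DELAY): [0, 7, 3, 1, 5, 6] = [0, 7, 3, 1, 5, 6] -> [0, 7, 3, 1, 5, 6]
Output sum: 22

Answer: 22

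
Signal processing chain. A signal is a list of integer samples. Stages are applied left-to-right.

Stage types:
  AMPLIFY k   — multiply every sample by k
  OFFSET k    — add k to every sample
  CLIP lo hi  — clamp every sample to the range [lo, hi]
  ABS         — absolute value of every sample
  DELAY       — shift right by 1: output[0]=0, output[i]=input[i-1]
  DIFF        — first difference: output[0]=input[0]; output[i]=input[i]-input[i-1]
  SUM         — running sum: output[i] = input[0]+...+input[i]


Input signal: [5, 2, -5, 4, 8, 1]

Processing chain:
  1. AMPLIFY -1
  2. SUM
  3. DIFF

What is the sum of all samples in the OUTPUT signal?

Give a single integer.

Answer: -15

Derivation:
Input: [5, 2, -5, 4, 8, 1]
Stage 1 (AMPLIFY -1): 5*-1=-5, 2*-1=-2, -5*-1=5, 4*-1=-4, 8*-1=-8, 1*-1=-1 -> [-5, -2, 5, -4, -8, -1]
Stage 2 (SUM): sum[0..0]=-5, sum[0..1]=-7, sum[0..2]=-2, sum[0..3]=-6, sum[0..4]=-14, sum[0..5]=-15 -> [-5, -7, -2, -6, -14, -15]
Stage 3 (DIFF): s[0]=-5, -7--5=-2, -2--7=5, -6--2=-4, -14--6=-8, -15--14=-1 -> [-5, -2, 5, -4, -8, -1]
Output sum: -15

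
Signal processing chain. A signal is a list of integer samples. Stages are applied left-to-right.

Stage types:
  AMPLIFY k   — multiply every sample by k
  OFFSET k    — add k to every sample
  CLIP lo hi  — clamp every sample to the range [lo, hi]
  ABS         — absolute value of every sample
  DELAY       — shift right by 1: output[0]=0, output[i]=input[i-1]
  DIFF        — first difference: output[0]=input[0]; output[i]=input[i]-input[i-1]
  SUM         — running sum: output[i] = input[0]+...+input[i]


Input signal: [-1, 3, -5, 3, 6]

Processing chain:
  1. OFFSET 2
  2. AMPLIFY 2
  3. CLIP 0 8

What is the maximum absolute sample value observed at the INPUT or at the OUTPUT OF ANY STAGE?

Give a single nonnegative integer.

Input: [-1, 3, -5, 3, 6] (max |s|=6)
Stage 1 (OFFSET 2): -1+2=1, 3+2=5, -5+2=-3, 3+2=5, 6+2=8 -> [1, 5, -3, 5, 8] (max |s|=8)
Stage 2 (AMPLIFY 2): 1*2=2, 5*2=10, -3*2=-6, 5*2=10, 8*2=16 -> [2, 10, -6, 10, 16] (max |s|=16)
Stage 3 (CLIP 0 8): clip(2,0,8)=2, clip(10,0,8)=8, clip(-6,0,8)=0, clip(10,0,8)=8, clip(16,0,8)=8 -> [2, 8, 0, 8, 8] (max |s|=8)
Overall max amplitude: 16

Answer: 16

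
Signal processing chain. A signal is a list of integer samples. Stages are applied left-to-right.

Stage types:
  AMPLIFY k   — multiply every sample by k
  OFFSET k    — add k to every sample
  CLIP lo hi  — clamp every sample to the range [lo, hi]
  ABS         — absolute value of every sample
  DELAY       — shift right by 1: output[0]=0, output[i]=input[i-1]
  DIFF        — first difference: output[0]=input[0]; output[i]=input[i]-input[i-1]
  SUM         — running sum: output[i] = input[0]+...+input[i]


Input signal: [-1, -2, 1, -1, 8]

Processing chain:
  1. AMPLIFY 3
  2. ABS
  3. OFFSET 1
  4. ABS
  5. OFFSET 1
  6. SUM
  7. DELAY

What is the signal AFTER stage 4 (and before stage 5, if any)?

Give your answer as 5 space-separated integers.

Input: [-1, -2, 1, -1, 8]
Stage 1 (AMPLIFY 3): -1*3=-3, -2*3=-6, 1*3=3, -1*3=-3, 8*3=24 -> [-3, -6, 3, -3, 24]
Stage 2 (ABS): |-3|=3, |-6|=6, |3|=3, |-3|=3, |24|=24 -> [3, 6, 3, 3, 24]
Stage 3 (OFFSET 1): 3+1=4, 6+1=7, 3+1=4, 3+1=4, 24+1=25 -> [4, 7, 4, 4, 25]
Stage 4 (ABS): |4|=4, |7|=7, |4|=4, |4|=4, |25|=25 -> [4, 7, 4, 4, 25]

Answer: 4 7 4 4 25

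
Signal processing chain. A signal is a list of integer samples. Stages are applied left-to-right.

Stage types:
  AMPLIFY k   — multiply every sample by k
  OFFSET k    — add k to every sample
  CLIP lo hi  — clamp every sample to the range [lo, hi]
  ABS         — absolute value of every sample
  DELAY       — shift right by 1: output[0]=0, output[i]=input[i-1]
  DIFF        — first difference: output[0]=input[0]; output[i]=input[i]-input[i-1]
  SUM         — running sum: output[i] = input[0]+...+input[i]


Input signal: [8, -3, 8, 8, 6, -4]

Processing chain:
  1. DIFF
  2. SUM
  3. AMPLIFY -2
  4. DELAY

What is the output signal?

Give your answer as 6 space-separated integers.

Input: [8, -3, 8, 8, 6, -4]
Stage 1 (DIFF): s[0]=8, -3-8=-11, 8--3=11, 8-8=0, 6-8=-2, -4-6=-10 -> [8, -11, 11, 0, -2, -10]
Stage 2 (SUM): sum[0..0]=8, sum[0..1]=-3, sum[0..2]=8, sum[0..3]=8, sum[0..4]=6, sum[0..5]=-4 -> [8, -3, 8, 8, 6, -4]
Stage 3 (AMPLIFY -2): 8*-2=-16, -3*-2=6, 8*-2=-16, 8*-2=-16, 6*-2=-12, -4*-2=8 -> [-16, 6, -16, -16, -12, 8]
Stage 4 (DELAY): [0, -16, 6, -16, -16, -12] = [0, -16, 6, -16, -16, -12] -> [0, -16, 6, -16, -16, -12]

Answer: 0 -16 6 -16 -16 -12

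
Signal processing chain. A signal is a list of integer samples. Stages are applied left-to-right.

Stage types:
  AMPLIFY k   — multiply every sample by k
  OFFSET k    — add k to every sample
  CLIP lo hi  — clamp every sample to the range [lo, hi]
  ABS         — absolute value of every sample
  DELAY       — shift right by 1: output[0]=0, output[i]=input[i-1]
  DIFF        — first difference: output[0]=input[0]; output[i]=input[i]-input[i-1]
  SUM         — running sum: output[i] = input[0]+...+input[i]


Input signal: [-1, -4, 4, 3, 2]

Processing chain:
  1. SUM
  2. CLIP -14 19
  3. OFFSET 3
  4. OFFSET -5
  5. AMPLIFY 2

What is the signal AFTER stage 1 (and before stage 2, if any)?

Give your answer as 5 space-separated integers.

Answer: -1 -5 -1 2 4

Derivation:
Input: [-1, -4, 4, 3, 2]
Stage 1 (SUM): sum[0..0]=-1, sum[0..1]=-5, sum[0..2]=-1, sum[0..3]=2, sum[0..4]=4 -> [-1, -5, -1, 2, 4]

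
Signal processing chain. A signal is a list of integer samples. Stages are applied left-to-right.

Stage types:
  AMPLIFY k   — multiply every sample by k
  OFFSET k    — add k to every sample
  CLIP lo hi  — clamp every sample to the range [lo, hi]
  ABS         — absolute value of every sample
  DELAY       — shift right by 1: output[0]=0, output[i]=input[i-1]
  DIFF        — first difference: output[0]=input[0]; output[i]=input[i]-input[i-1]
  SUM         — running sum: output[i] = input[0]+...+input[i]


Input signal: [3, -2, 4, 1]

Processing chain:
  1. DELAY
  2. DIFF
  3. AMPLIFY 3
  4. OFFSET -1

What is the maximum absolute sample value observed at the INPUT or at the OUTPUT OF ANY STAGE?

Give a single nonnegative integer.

Input: [3, -2, 4, 1] (max |s|=4)
Stage 1 (DELAY): [0, 3, -2, 4] = [0, 3, -2, 4] -> [0, 3, -2, 4] (max |s|=4)
Stage 2 (DIFF): s[0]=0, 3-0=3, -2-3=-5, 4--2=6 -> [0, 3, -5, 6] (max |s|=6)
Stage 3 (AMPLIFY 3): 0*3=0, 3*3=9, -5*3=-15, 6*3=18 -> [0, 9, -15, 18] (max |s|=18)
Stage 4 (OFFSET -1): 0+-1=-1, 9+-1=8, -15+-1=-16, 18+-1=17 -> [-1, 8, -16, 17] (max |s|=17)
Overall max amplitude: 18

Answer: 18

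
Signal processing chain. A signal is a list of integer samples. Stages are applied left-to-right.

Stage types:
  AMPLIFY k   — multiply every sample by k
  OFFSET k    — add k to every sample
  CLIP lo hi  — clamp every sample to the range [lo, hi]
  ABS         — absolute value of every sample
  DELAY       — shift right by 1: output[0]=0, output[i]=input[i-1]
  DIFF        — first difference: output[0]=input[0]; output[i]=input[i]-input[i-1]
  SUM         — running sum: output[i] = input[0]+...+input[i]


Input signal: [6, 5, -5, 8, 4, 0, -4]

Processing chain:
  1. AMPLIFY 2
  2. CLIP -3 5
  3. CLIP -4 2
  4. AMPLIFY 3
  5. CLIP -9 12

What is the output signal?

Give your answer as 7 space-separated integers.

Answer: 6 6 -9 6 6 0 -9

Derivation:
Input: [6, 5, -5, 8, 4, 0, -4]
Stage 1 (AMPLIFY 2): 6*2=12, 5*2=10, -5*2=-10, 8*2=16, 4*2=8, 0*2=0, -4*2=-8 -> [12, 10, -10, 16, 8, 0, -8]
Stage 2 (CLIP -3 5): clip(12,-3,5)=5, clip(10,-3,5)=5, clip(-10,-3,5)=-3, clip(16,-3,5)=5, clip(8,-3,5)=5, clip(0,-3,5)=0, clip(-8,-3,5)=-3 -> [5, 5, -3, 5, 5, 0, -3]
Stage 3 (CLIP -4 2): clip(5,-4,2)=2, clip(5,-4,2)=2, clip(-3,-4,2)=-3, clip(5,-4,2)=2, clip(5,-4,2)=2, clip(0,-4,2)=0, clip(-3,-4,2)=-3 -> [2, 2, -3, 2, 2, 0, -3]
Stage 4 (AMPLIFY 3): 2*3=6, 2*3=6, -3*3=-9, 2*3=6, 2*3=6, 0*3=0, -3*3=-9 -> [6, 6, -9, 6, 6, 0, -9]
Stage 5 (CLIP -9 12): clip(6,-9,12)=6, clip(6,-9,12)=6, clip(-9,-9,12)=-9, clip(6,-9,12)=6, clip(6,-9,12)=6, clip(0,-9,12)=0, clip(-9,-9,12)=-9 -> [6, 6, -9, 6, 6, 0, -9]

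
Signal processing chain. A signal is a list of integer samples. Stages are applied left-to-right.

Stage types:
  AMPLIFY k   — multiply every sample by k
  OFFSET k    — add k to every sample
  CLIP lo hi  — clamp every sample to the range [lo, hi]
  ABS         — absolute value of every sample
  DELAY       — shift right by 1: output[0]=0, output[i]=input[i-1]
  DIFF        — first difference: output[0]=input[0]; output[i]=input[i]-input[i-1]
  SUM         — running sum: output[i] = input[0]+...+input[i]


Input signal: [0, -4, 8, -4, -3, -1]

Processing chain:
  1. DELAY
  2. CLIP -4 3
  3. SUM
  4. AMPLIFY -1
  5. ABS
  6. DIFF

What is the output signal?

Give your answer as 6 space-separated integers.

Input: [0, -4, 8, -4, -3, -1]
Stage 1 (DELAY): [0, 0, -4, 8, -4, -3] = [0, 0, -4, 8, -4, -3] -> [0, 0, -4, 8, -4, -3]
Stage 2 (CLIP -4 3): clip(0,-4,3)=0, clip(0,-4,3)=0, clip(-4,-4,3)=-4, clip(8,-4,3)=3, clip(-4,-4,3)=-4, clip(-3,-4,3)=-3 -> [0, 0, -4, 3, -4, -3]
Stage 3 (SUM): sum[0..0]=0, sum[0..1]=0, sum[0..2]=-4, sum[0..3]=-1, sum[0..4]=-5, sum[0..5]=-8 -> [0, 0, -4, -1, -5, -8]
Stage 4 (AMPLIFY -1): 0*-1=0, 0*-1=0, -4*-1=4, -1*-1=1, -5*-1=5, -8*-1=8 -> [0, 0, 4, 1, 5, 8]
Stage 5 (ABS): |0|=0, |0|=0, |4|=4, |1|=1, |5|=5, |8|=8 -> [0, 0, 4, 1, 5, 8]
Stage 6 (DIFF): s[0]=0, 0-0=0, 4-0=4, 1-4=-3, 5-1=4, 8-5=3 -> [0, 0, 4, -3, 4, 3]

Answer: 0 0 4 -3 4 3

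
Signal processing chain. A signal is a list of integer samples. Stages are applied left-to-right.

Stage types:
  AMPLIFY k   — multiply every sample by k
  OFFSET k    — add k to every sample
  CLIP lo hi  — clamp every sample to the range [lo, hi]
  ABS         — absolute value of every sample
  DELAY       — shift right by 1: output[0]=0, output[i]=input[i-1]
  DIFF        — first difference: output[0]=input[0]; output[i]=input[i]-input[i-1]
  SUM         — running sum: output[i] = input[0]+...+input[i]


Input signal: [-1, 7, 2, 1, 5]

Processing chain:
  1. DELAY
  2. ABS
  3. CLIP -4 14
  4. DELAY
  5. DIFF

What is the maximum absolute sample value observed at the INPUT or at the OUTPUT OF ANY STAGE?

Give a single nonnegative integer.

Input: [-1, 7, 2, 1, 5] (max |s|=7)
Stage 1 (DELAY): [0, -1, 7, 2, 1] = [0, -1, 7, 2, 1] -> [0, -1, 7, 2, 1] (max |s|=7)
Stage 2 (ABS): |0|=0, |-1|=1, |7|=7, |2|=2, |1|=1 -> [0, 1, 7, 2, 1] (max |s|=7)
Stage 3 (CLIP -4 14): clip(0,-4,14)=0, clip(1,-4,14)=1, clip(7,-4,14)=7, clip(2,-4,14)=2, clip(1,-4,14)=1 -> [0, 1, 7, 2, 1] (max |s|=7)
Stage 4 (DELAY): [0, 0, 1, 7, 2] = [0, 0, 1, 7, 2] -> [0, 0, 1, 7, 2] (max |s|=7)
Stage 5 (DIFF): s[0]=0, 0-0=0, 1-0=1, 7-1=6, 2-7=-5 -> [0, 0, 1, 6, -5] (max |s|=6)
Overall max amplitude: 7

Answer: 7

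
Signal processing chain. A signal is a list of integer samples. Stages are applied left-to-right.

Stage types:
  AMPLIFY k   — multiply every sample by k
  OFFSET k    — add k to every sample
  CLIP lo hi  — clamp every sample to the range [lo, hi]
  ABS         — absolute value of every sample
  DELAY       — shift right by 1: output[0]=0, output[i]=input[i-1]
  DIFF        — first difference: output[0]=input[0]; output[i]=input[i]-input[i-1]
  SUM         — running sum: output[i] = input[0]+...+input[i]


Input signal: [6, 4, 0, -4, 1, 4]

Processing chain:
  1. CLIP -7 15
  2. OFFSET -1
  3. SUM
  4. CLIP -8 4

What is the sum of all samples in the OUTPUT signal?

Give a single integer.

Answer: 20

Derivation:
Input: [6, 4, 0, -4, 1, 4]
Stage 1 (CLIP -7 15): clip(6,-7,15)=6, clip(4,-7,15)=4, clip(0,-7,15)=0, clip(-4,-7,15)=-4, clip(1,-7,15)=1, clip(4,-7,15)=4 -> [6, 4, 0, -4, 1, 4]
Stage 2 (OFFSET -1): 6+-1=5, 4+-1=3, 0+-1=-1, -4+-1=-5, 1+-1=0, 4+-1=3 -> [5, 3, -1, -5, 0, 3]
Stage 3 (SUM): sum[0..0]=5, sum[0..1]=8, sum[0..2]=7, sum[0..3]=2, sum[0..4]=2, sum[0..5]=5 -> [5, 8, 7, 2, 2, 5]
Stage 4 (CLIP -8 4): clip(5,-8,4)=4, clip(8,-8,4)=4, clip(7,-8,4)=4, clip(2,-8,4)=2, clip(2,-8,4)=2, clip(5,-8,4)=4 -> [4, 4, 4, 2, 2, 4]
Output sum: 20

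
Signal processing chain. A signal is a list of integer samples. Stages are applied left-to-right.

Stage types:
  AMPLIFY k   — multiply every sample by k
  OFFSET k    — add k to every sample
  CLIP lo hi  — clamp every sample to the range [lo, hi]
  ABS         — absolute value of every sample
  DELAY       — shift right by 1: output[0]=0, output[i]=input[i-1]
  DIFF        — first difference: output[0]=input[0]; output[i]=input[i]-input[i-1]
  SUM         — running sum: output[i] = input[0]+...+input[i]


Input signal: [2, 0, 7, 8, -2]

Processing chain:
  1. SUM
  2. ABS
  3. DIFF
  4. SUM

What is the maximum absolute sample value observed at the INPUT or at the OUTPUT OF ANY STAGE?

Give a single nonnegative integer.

Answer: 17

Derivation:
Input: [2, 0, 7, 8, -2] (max |s|=8)
Stage 1 (SUM): sum[0..0]=2, sum[0..1]=2, sum[0..2]=9, sum[0..3]=17, sum[0..4]=15 -> [2, 2, 9, 17, 15] (max |s|=17)
Stage 2 (ABS): |2|=2, |2|=2, |9|=9, |17|=17, |15|=15 -> [2, 2, 9, 17, 15] (max |s|=17)
Stage 3 (DIFF): s[0]=2, 2-2=0, 9-2=7, 17-9=8, 15-17=-2 -> [2, 0, 7, 8, -2] (max |s|=8)
Stage 4 (SUM): sum[0..0]=2, sum[0..1]=2, sum[0..2]=9, sum[0..3]=17, sum[0..4]=15 -> [2, 2, 9, 17, 15] (max |s|=17)
Overall max amplitude: 17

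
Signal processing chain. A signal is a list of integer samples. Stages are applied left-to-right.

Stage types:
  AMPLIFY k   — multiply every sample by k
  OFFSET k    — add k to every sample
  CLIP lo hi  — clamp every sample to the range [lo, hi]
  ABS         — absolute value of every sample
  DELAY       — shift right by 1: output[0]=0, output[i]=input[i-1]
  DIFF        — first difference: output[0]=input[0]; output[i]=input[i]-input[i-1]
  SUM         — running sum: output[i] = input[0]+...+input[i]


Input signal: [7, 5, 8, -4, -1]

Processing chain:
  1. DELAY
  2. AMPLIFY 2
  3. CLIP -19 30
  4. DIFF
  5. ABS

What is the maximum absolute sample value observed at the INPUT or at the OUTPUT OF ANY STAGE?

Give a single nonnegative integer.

Answer: 24

Derivation:
Input: [7, 5, 8, -4, -1] (max |s|=8)
Stage 1 (DELAY): [0, 7, 5, 8, -4] = [0, 7, 5, 8, -4] -> [0, 7, 5, 8, -4] (max |s|=8)
Stage 2 (AMPLIFY 2): 0*2=0, 7*2=14, 5*2=10, 8*2=16, -4*2=-8 -> [0, 14, 10, 16, -8] (max |s|=16)
Stage 3 (CLIP -19 30): clip(0,-19,30)=0, clip(14,-19,30)=14, clip(10,-19,30)=10, clip(16,-19,30)=16, clip(-8,-19,30)=-8 -> [0, 14, 10, 16, -8] (max |s|=16)
Stage 4 (DIFF): s[0]=0, 14-0=14, 10-14=-4, 16-10=6, -8-16=-24 -> [0, 14, -4, 6, -24] (max |s|=24)
Stage 5 (ABS): |0|=0, |14|=14, |-4|=4, |6|=6, |-24|=24 -> [0, 14, 4, 6, 24] (max |s|=24)
Overall max amplitude: 24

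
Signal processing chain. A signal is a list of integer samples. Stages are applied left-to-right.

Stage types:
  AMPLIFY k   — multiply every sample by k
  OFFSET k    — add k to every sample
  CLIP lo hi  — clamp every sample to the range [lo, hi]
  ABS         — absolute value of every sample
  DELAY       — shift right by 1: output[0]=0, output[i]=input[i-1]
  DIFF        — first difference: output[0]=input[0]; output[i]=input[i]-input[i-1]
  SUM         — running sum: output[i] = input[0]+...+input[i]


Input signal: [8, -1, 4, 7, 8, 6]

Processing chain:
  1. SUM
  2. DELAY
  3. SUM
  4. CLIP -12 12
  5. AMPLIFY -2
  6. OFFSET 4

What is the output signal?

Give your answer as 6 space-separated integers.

Answer: 4 -12 -20 -20 -20 -20

Derivation:
Input: [8, -1, 4, 7, 8, 6]
Stage 1 (SUM): sum[0..0]=8, sum[0..1]=7, sum[0..2]=11, sum[0..3]=18, sum[0..4]=26, sum[0..5]=32 -> [8, 7, 11, 18, 26, 32]
Stage 2 (DELAY): [0, 8, 7, 11, 18, 26] = [0, 8, 7, 11, 18, 26] -> [0, 8, 7, 11, 18, 26]
Stage 3 (SUM): sum[0..0]=0, sum[0..1]=8, sum[0..2]=15, sum[0..3]=26, sum[0..4]=44, sum[0..5]=70 -> [0, 8, 15, 26, 44, 70]
Stage 4 (CLIP -12 12): clip(0,-12,12)=0, clip(8,-12,12)=8, clip(15,-12,12)=12, clip(26,-12,12)=12, clip(44,-12,12)=12, clip(70,-12,12)=12 -> [0, 8, 12, 12, 12, 12]
Stage 5 (AMPLIFY -2): 0*-2=0, 8*-2=-16, 12*-2=-24, 12*-2=-24, 12*-2=-24, 12*-2=-24 -> [0, -16, -24, -24, -24, -24]
Stage 6 (OFFSET 4): 0+4=4, -16+4=-12, -24+4=-20, -24+4=-20, -24+4=-20, -24+4=-20 -> [4, -12, -20, -20, -20, -20]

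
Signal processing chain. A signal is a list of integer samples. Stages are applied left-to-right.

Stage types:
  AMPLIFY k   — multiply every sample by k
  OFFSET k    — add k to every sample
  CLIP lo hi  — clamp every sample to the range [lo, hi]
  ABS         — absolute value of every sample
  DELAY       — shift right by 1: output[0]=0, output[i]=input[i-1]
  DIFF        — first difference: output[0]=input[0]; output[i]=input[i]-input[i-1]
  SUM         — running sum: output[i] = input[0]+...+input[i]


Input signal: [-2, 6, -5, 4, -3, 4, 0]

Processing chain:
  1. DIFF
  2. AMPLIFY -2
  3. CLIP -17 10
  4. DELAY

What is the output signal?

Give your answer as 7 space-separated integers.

Input: [-2, 6, -5, 4, -3, 4, 0]
Stage 1 (DIFF): s[0]=-2, 6--2=8, -5-6=-11, 4--5=9, -3-4=-7, 4--3=7, 0-4=-4 -> [-2, 8, -11, 9, -7, 7, -4]
Stage 2 (AMPLIFY -2): -2*-2=4, 8*-2=-16, -11*-2=22, 9*-2=-18, -7*-2=14, 7*-2=-14, -4*-2=8 -> [4, -16, 22, -18, 14, -14, 8]
Stage 3 (CLIP -17 10): clip(4,-17,10)=4, clip(-16,-17,10)=-16, clip(22,-17,10)=10, clip(-18,-17,10)=-17, clip(14,-17,10)=10, clip(-14,-17,10)=-14, clip(8,-17,10)=8 -> [4, -16, 10, -17, 10, -14, 8]
Stage 4 (DELAY): [0, 4, -16, 10, -17, 10, -14] = [0, 4, -16, 10, -17, 10, -14] -> [0, 4, -16, 10, -17, 10, -14]

Answer: 0 4 -16 10 -17 10 -14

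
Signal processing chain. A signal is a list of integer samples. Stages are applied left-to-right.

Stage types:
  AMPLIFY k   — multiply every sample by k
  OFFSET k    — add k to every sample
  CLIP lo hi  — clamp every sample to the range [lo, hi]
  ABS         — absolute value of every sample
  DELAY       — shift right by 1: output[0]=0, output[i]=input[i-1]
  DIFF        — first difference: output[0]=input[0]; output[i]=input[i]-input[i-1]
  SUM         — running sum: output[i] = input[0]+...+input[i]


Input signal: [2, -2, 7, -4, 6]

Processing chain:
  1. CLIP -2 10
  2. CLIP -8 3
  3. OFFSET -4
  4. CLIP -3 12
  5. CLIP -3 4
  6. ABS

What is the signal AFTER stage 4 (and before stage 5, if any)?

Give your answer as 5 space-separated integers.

Answer: -2 -3 -1 -3 -1

Derivation:
Input: [2, -2, 7, -4, 6]
Stage 1 (CLIP -2 10): clip(2,-2,10)=2, clip(-2,-2,10)=-2, clip(7,-2,10)=7, clip(-4,-2,10)=-2, clip(6,-2,10)=6 -> [2, -2, 7, -2, 6]
Stage 2 (CLIP -8 3): clip(2,-8,3)=2, clip(-2,-8,3)=-2, clip(7,-8,3)=3, clip(-2,-8,3)=-2, clip(6,-8,3)=3 -> [2, -2, 3, -2, 3]
Stage 3 (OFFSET -4): 2+-4=-2, -2+-4=-6, 3+-4=-1, -2+-4=-6, 3+-4=-1 -> [-2, -6, -1, -6, -1]
Stage 4 (CLIP -3 12): clip(-2,-3,12)=-2, clip(-6,-3,12)=-3, clip(-1,-3,12)=-1, clip(-6,-3,12)=-3, clip(-1,-3,12)=-1 -> [-2, -3, -1, -3, -1]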